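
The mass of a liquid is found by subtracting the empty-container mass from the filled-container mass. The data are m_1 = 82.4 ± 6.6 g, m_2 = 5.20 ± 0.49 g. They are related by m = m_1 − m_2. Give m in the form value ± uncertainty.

For a sum/difference, combine absolute errors in quadrature:
  (δm_1)² = 43.6;  (δm_2)² = 0.240
δm = √(43.8) = 6.62 g
m = 77.2 g.

77.2 ± 6.62 g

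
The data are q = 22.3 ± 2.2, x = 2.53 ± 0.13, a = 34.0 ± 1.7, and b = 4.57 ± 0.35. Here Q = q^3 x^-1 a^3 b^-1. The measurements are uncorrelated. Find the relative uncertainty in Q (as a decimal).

0.344

Relative error in a monomial: (δQ/Q)² = Σ (nᵢ · δxᵢ/xᵢ)².
  (3·δq/q)² = (3×0.0987)² = 0.0876;  (-1·δx/x)² = (-1×0.0514)² = 0.00264;  (3·δa/a)² = (3×0.0500)² = 0.0225;  (-1·δb/b)² = (-1×0.0766)² = 0.00587
δQ/Q = √(0.119) = 0.344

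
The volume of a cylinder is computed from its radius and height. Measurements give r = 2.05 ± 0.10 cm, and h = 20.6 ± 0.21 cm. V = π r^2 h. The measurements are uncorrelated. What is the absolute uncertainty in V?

Each factor contributes (exponent × relative error)² to (δV/V)²:
  (2·δr/r)² = (2×0.0488)² = 0.00952;  (1·δh/h)² = (1×0.0102)² = 0.000104
δV/V = √(0.00962) = 0.0981
V = 272 cm^3, so δV = 0.0981 × 272 = 26.7 cm^3.

26.7 cm^3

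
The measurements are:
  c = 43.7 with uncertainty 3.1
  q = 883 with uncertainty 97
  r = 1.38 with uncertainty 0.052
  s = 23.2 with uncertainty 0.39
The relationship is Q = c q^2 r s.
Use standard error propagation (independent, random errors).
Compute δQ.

2.56e+08

Each factor contributes (exponent × relative error)² to (δQ/Q)²:
  (1·δc/c)² = (1×0.0709)² = 0.00503;  (2·δq/q)² = (2×0.110)² = 0.0483;  (1·δr/r)² = (1×0.0377)² = 0.00142;  (1·δs/s)² = (1×0.0168)² = 0.000283
δQ/Q = √(0.0550) = 0.235
Q = 1.09e+09, so δQ = 0.235 × 1.09e+09 = 2.56e+08.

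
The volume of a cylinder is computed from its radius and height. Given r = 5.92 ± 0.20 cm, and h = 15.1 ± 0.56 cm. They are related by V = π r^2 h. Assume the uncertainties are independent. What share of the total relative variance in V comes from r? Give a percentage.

(δV/V)² = (2·δr/r)² + (1·δh/h)²
  r term: (2×0.0338)² = 0.00457
  h term: (1×0.0371)² = 0.00138
Total = 0.00594. Share from r = 0.00457/0.00594 = 0.768.

76.8%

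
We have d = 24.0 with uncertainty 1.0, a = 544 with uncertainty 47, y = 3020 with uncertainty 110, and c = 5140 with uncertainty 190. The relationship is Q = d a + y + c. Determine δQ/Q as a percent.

5.99%

Let p = d·a = 13100. δp/p = √((1·δd/d)² + (1·δa/a)²) = √(0.00174 + 0.00746) = 0.0959, so δp = 1250.
Q = p + y + c: δQ = √(δp² + δy² + δc²) = √(1.57e+06 + 12100 + 36100) = 1270
Q = 21200, so δQ/Q = 1270/21200 = 0.0599.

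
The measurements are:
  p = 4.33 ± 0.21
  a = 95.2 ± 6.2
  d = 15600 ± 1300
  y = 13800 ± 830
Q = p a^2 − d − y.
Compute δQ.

Let w = p·a^2 = 39200. δw/w = √((1·δp/p)² + (2·δa/a)²) = √(0.00235 + 0.0170) = 0.139, so δw = 5450.
Q = w − d − y: δQ = √(δw² + δd² + δy²) = √(2.97e+07 + 1.69e+06 + 6.89e+05) = 5670

5670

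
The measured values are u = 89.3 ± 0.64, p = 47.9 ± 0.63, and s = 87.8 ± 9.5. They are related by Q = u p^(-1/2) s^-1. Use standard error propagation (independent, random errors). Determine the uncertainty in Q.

0.0160

Q is a product of powers, so relative uncertainties combine in quadrature:
  (1·δu/u)² = (1×0.00717)² = 5.14e-05;  (−½·δp/p)² = (-0.5×0.0132)² = 4.32e-05;  (-1·δs/s)² = (-1×0.108)² = 0.0117
δQ/Q = √(0.0118) = 0.109
Q = 0.147, so δQ = 0.109 × 0.147 = 0.0160.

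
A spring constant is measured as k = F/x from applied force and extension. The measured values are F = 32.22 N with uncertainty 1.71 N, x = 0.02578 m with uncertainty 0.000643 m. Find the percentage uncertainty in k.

5.86%

For a monomial k ∝ F, x^-1, fractional errors add in quadrature:
  (1·δF/F)² = (1×0.0531)² = 0.00282;  (-1·δx/x)² = (-1×0.0249)² = 0.000622
δk/k = √(0.00344) = 0.0586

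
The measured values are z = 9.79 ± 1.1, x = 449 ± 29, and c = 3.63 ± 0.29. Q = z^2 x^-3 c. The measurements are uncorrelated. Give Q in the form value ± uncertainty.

For a monomial Q ∝ z^2, x^-3, c, fractional errors add in quadrature:
  (2·δz/z)² = (2×0.112)² = 0.0505;  (-3·δx/x)² = (-3×0.0646)² = 0.0375;  (1·δc/c)² = (1×0.0799)² = 0.00638
δQ/Q = √(0.0944) = 0.307
Q = 3.84e-06, so δQ = 0.307 × 3.84e-06 = 1.18e-06.

(3.84 ± 1.18) × 10^-6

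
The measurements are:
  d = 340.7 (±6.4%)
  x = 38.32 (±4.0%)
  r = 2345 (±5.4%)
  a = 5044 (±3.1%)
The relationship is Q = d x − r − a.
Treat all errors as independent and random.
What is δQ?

1010

Let p = d·x = 13060. δp/p = √((1·δd/d)² + (1·δx/x)²) = √(0.00410 + 0.00160) = 0.0755, so δp = 985.
Q = p − r − a: δQ = √(δp² + δr² + δa²) = √(9.71e+05 + 16000 + 24400) = 1010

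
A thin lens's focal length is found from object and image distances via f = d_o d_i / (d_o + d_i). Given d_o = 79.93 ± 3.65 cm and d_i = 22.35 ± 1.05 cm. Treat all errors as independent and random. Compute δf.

∂f/∂d_o = (d_i/(d_o+d_i))² = 0.0478;  ∂f/∂d_i = (d_o/(d_o+d_i))² = 0.611
δf = √((∂f/∂d_o · δd_o)² + (∂f/∂d_i · δd_i)²) = √(0.0304 + 0.411) = 0.665 cm

0.665 cm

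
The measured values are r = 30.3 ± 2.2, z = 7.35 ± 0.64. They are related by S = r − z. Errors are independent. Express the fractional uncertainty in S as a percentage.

9.98%

Each term contributes (cᵢ δxᵢ)² to (δS)²:
  (δr)² = 4.84;  (δz)² = 0.410
δS = √(5.25) = 2.29
S = 23.0, so δS/S = 2.29/23.0 = 0.0998.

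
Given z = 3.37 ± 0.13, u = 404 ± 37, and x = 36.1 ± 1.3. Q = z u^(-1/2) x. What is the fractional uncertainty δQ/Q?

Since Q is a product/quotient, work with relative uncertainties:
  (1·δz/z)² = (1×0.0386)² = 0.00149;  (−½·δu/u)² = (-0.5×0.0916)² = 0.00210;  (1·δx/x)² = (1×0.0360)² = 0.00130
δQ/Q = √(0.00488) = 0.0699

0.0699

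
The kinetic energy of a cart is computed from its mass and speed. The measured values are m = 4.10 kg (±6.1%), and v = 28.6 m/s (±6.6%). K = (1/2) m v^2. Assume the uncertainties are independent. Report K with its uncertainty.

1680 ± 244 J

Relative error in a monomial: (δK/K)² = Σ (nᵢ · δxᵢ/xᵢ)².
  (1·δm/m)² = (1×0.0610)² = 0.00372;  (2·δv/v)² = (2×0.0660)² = 0.0174
δK/K = √(0.0211) = 0.145
K = 1680 J, so δK = 0.145 × 1680 = 244 J.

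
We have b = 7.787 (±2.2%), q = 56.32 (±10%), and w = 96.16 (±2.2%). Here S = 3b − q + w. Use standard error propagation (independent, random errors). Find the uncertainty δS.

For a sum/difference, combine absolute errors in quadrature:
  (3·δb)² = 0.264;  (δq)² = 31.7;  (δw)² = 4.48
δS = √(36.5) = 6.04

6.04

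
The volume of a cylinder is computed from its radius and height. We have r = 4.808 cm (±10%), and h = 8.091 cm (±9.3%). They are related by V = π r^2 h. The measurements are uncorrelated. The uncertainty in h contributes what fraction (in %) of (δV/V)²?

(δV/V)² = (2·δr/r)² + (1·δh/h)²
  r term: (2×0.100)² = 0.0400
  h term: (1×0.0930)² = 0.00865
Total = 0.0486. Share from h = 0.00865/0.0486 = 0.178.

17.8%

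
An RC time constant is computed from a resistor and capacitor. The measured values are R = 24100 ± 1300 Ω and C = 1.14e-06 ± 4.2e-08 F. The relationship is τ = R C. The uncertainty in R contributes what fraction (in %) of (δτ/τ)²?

(δτ/τ)² = (1·δR/R)² + (1·δC/C)²
  R term: (1×0.0539)² = 0.00291
  C term: (1×0.0368)² = 0.00136
Total = 0.00427. Share from R = 0.00291/0.00427 = 0.682.

68.2%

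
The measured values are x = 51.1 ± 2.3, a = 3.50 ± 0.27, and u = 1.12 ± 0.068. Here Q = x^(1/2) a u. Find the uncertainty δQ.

2.82

Q is a product of powers, so relative uncertainties combine in quadrature:
  (½·δx/x)² = (0.5×0.0450)² = 0.000506;  (1·δa/a)² = (1×0.0771)² = 0.00595;  (1·δu/u)² = (1×0.0607)² = 0.00369
δQ/Q = √(0.0101) = 0.101
Q = 28.0, so δQ = 0.101 × 28.0 = 2.82.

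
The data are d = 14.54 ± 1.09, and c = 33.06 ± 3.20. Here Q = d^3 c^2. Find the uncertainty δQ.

Q is a product of powers, so relative uncertainties combine in quadrature:
  (3·δd/d)² = (3×0.0750)² = 0.0506;  (2·δc/c)² = (2×0.0968)² = 0.0375
δQ/Q = √(0.0881) = 0.297
Q = 3.36e+06, so δQ = 0.297 × 3.36e+06 = 9.97e+05.

9.97e+05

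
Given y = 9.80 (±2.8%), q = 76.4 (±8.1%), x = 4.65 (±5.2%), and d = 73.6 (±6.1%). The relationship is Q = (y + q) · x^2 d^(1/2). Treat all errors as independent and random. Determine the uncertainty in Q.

Let u = y + q = 86.2. δu = √(δy² + δq²) = √(0.0753 + 38.3) = 6.19, so δu/u = 0.0719.
Q is then a monomial in u, x, d:
δQ/Q = √((δu/u)² + (2·δx/x)² + (½·δd/d)²) = √(0.00516 + 0.0108 + 0.000930) = 0.130
Q = 16000, so δQ = 0.130 × 16000 = 2080.

2080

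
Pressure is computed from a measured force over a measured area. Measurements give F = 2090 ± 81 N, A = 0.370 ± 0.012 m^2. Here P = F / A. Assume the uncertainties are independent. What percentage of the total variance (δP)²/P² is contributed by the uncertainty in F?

58.8%

(δP/P)² = (1·δF/F)² + (-1·δA/A)²
  F term: (1×0.0388)² = 0.00150
  A term: (-1×0.0324)² = 0.00105
Total = 0.00255. Share from F = 0.00150/0.00255 = 0.588.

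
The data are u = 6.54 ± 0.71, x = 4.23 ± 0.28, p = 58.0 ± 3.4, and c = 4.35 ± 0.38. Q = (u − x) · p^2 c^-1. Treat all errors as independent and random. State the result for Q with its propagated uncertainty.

1790 ± 645

Let w = u − x = 2.31. δw = √(δu² + δx²) = √(0.504 + 0.0784) = 0.763, so δw/w = 0.330.
Q is then a monomial in w, p, c:
δQ/Q = √((δw/w)² + (2·δp/p)² + (-1·δc/c)²) = √(0.109 + 0.0137 + 0.00763) = 0.361
Q = 1790, so δQ = 0.361 × 1790 = 645.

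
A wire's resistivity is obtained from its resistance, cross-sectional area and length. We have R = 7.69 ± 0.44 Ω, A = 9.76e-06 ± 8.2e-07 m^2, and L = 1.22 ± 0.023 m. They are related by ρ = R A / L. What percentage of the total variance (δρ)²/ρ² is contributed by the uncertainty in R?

(δρ/ρ)² = (1·δR/R)² + (1·δA/A)² + (-1·δL/L)²
  R term: (1×0.0572)² = 0.00327
  A term: (1×0.0840)² = 0.00706
  L term: (-1×0.0189)² = 0.000355
Total = 0.0107. Share from R = 0.00327/0.0107 = 0.306.

30.6%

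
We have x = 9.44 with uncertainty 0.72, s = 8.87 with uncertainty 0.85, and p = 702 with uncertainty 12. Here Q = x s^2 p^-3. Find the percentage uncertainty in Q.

21.3%

Each factor contributes (exponent × relative error)² to (δQ/Q)²:
  (1·δx/x)² = (1×0.0763)² = 0.00582;  (2·δs/s)² = (2×0.0958)² = 0.0367;  (-3·δp/p)² = (-3×0.0171)² = 0.00263
δQ/Q = √(0.0452) = 0.213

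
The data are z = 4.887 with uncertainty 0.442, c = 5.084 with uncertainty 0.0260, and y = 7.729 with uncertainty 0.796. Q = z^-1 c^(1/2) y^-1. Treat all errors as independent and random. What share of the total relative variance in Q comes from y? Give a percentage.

(δQ/Q)² = (-1·δz/z)² + (½·δc/c)² + (-1·δy/y)²
  z term: (-1×0.0904)² = 0.00818
  c term: (0.5×0.00511)² = 6.54e-06
  y term: (-1×0.103)² = 0.0106
Total = 0.0188. Share from y = 0.0106/0.0188 = 0.564.

56.4%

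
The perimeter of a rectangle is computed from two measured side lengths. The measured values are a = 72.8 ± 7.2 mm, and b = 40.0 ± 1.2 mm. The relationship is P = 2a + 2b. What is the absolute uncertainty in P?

14.6 mm

P is a linear combination, so absolute uncertainties add in quadrature:
  (2·δa)² = 207;  (2·δb)² = 5.76
δP = √(213) = 14.6 mm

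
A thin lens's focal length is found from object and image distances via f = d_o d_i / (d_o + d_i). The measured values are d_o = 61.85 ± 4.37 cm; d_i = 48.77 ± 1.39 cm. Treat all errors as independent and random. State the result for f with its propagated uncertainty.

∂f/∂d_o = (d_i/(d_o+d_i))² = 0.194;  ∂f/∂d_i = (d_o/(d_o+d_i))² = 0.313
δf = √((∂f/∂d_o · δd_o)² + (∂f/∂d_i · δd_i)²) = √(0.722 + 0.189) = 0.954 cm
f = 27.27 cm.

27.27 ± 0.954 cm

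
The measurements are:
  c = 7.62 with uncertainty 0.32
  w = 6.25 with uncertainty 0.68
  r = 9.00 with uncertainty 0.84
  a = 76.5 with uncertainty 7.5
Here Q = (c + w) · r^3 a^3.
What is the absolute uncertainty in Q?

Let u = c + w = 13.9. δu = √(δc² + δw²) = √(0.102 + 0.462) = 0.752, so δu/u = 0.0542.
Q is then a monomial in u, r, a:
δQ/Q = √((δu/u)² + (3·δr/r)² + (3·δa/a)²) = √(0.00294 + 0.0784 + 0.0865) = 0.410
Q = 4.53e+09, so δQ = 0.410 × 4.53e+09 = 1.85e+09.

1.85e+09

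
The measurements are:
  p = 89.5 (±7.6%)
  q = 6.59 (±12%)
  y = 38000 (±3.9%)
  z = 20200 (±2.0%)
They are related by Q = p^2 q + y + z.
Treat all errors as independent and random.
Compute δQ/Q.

Let w = p^2·q = 52800. δw/w = √((2·δp/p)² + (1·δq/q)²) = √(0.0231 + 0.0144) = 0.194, so δw = 10200.
Q = w + y + z: δQ = √(δw² + δy² + δz²) = √(1.05e+08 + 2.2e+06 + 1.63e+05) = 10300
Q = 1.11e+05, so δQ/Q = 10300/1.11e+05 = 0.0931.

0.0931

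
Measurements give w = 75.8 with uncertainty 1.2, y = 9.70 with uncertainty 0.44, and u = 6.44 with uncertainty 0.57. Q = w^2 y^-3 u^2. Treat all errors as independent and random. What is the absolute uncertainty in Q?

Q is a product of powers, so relative uncertainties combine in quadrature:
  (2·δw/w)² = (2×0.0158)² = 0.00100;  (-3·δy/y)² = (-3×0.0454)² = 0.0185;  (2·δu/u)² = (2×0.0885)² = 0.0313
δQ/Q = √(0.0509) = 0.226
Q = 261, so δQ = 0.226 × 261 = 58.9.

58.9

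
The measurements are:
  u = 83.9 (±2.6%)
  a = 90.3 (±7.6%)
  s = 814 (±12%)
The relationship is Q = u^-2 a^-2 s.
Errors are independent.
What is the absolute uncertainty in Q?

2.84e-06

Products/powers → add relative errors in quadrature, weighted by exponent:
  (-2·δu/u)² = (-2×0.0260)² = 0.00270;  (-2·δa/a)² = (-2×0.0760)² = 0.0231;  (1·δs/s)² = (1×0.120)² = 0.0144
δQ/Q = √(0.0402) = 0.201
Q = 1.42e-05, so δQ = 0.201 × 1.42e-05 = 2.84e-06.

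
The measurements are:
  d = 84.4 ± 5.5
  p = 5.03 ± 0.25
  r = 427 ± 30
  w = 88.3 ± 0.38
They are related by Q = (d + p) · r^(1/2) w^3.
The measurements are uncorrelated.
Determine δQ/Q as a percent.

Let u = d + p = 89.4. δu = √(δd² + δp²) = √(30.2 + 0.0625) = 5.51, so δu/u = 0.0616.
Q is then a monomial in u, r, w:
δQ/Q = √((δu/u)² + (½·δr/r)² + (3·δw/w)²) = √(0.00379 + 0.00123 + 0.000167) = 0.0720

7.20%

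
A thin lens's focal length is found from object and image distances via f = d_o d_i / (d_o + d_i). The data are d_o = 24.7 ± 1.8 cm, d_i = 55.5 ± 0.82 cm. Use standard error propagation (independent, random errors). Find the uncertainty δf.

∂f/∂d_o = (d_i/(d_o+d_i))² = 0.479;  ∂f/∂d_i = (d_o/(d_o+d_i))² = 0.0949
δf = √((∂f/∂d_o · δd_o)² + (∂f/∂d_i · δd_i)²) = √(0.743 + 0.00605) = 0.866 cm

0.866 cm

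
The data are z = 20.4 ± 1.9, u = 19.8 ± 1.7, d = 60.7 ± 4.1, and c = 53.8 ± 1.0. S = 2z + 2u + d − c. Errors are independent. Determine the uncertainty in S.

Absolute uncertainties add in quadrature for a linear combination:
  (2·δz)² = 14.4;  (2·δu)² = 11.6;  (δd)² = 16.8;  (δc)² = 1.00
δS = √(43.8) = 6.62

6.62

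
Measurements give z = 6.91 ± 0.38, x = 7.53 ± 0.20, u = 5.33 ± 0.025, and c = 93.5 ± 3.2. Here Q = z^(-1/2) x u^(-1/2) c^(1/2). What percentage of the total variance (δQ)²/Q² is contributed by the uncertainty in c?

16.6%

(δQ/Q)² = (−½·δz/z)² + (1·δx/x)² + (−½·δu/u)² + (½·δc/c)²
  z term: (-0.5×0.0550)² = 0.000756
  x term: (1×0.0266)² = 0.000705
  u term: (-0.5×0.00469)² = 5.5e-06
  c term: (0.5×0.0342)² = 0.000293
Total = 0.00176. Share from c = 0.000293/0.00176 = 0.166.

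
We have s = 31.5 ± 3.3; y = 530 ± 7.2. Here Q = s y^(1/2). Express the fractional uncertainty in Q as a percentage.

For a monomial Q ∝ s, y^(1/2), fractional errors add in quadrature:
  (1·δs/s)² = (1×0.105)² = 0.0110;  (½·δy/y)² = (0.5×0.0136)² = 4.61e-05
δQ/Q = √(0.0110) = 0.105

10.5%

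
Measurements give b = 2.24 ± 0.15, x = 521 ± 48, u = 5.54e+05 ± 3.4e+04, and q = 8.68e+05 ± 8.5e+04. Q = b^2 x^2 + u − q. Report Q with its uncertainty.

(1.05 ± 0.323) × 10^6

Let p = b^2·x^2 = 1.36e+06. δp/p = √((2·δb/b)² + (2·δx/x)²) = √(0.0179 + 0.0340) = 0.228, so δp = 3.1e+05.
Q = p + u − q: δQ = √(δp² + δu² + δq²) = √(9.63e+10 + 1.16e+09 + 7.22e+09) = 3.23e+05
Q = 1.05e+06.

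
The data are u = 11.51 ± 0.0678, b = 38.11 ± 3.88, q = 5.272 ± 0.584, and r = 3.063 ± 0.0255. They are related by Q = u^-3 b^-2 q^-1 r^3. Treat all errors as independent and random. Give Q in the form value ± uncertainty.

For a monomial Q ∝ u^-3, b^-2, q^-1, r^3, fractional errors add in quadrature:
  (-3·δu/u)² = (-3×0.00589)² = 0.000312;  (-2·δb/b)² = (-2×0.102)² = 0.0415;  (-1·δq/q)² = (-1×0.111)² = 0.0123;  (3·δr/r)² = (3×0.00833)² = 0.000624
δQ/Q = √(0.0547) = 0.234
Q = 2.461e-06, so δQ = 0.234 × 2.461e-06 = 5.75e-07.

(2.461 ± 0.575) × 10^-6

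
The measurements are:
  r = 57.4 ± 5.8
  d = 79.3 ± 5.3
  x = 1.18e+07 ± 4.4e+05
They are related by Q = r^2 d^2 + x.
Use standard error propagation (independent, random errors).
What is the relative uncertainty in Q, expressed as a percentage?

Let p = r^2·d^2 = 2.07e+07. δp/p = √((2·δr/r)² + (2·δd/d)²) = √(0.0408 + 0.0179) = 0.242, so δp = 5.02e+06.
Q = p + x: δQ = √(δp² + δx²) = √(2.52e+13 + 1.94e+11) = 5.04e+06
Q = 3.25e+07, so δQ/Q = 5.04e+06/3.25e+07 = 0.155.

15.5%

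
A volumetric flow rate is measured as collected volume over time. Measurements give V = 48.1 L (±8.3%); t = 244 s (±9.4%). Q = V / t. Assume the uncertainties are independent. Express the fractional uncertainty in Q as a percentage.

12.5%

Each factor contributes (exponent × relative error)² to (δQ/Q)²:
  (1·δV/V)² = (1×0.0830)² = 0.00689;  (-1·δt/t)² = (-1×0.0940)² = 0.00884
δQ/Q = √(0.0157) = 0.125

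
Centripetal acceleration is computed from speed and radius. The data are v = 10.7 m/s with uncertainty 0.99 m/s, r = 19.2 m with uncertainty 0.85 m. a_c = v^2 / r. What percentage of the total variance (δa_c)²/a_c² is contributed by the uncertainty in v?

94.6%

(δa_c/a_c)² = (2·δv/v)² + (-1·δr/r)²
  v term: (2×0.0925)² = 0.0342
  r term: (-1×0.0443)² = 0.00196
Total = 0.0362. Share from v = 0.0342/0.0362 = 0.946.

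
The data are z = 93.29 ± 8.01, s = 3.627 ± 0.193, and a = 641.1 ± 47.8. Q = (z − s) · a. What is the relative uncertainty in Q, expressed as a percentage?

11.6%

Let u = z − s = 89.66. δu = √(δz² + δs²) = √(64.2 + 0.0372) = 8.01, so δu/u = 0.0894.
Q is then a monomial in u, a:
δQ/Q = √((δu/u)² + (1·δa/a)²) = √(0.00799 + 0.00556) = 0.116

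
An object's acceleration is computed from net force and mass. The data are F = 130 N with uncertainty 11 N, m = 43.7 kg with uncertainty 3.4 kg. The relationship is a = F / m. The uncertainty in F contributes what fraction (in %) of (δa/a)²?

54.2%

(δa/a)² = (1·δF/F)² + (-1·δm/m)²
  F term: (1×0.0846)² = 0.00716
  m term: (-1×0.0778)² = 0.00605
Total = 0.0132. Share from F = 0.00716/0.0132 = 0.542.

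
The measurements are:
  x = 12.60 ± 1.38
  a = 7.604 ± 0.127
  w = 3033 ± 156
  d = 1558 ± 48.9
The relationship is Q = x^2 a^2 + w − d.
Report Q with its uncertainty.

Let p = x^2·a^2 = 9180. δp/p = √((2·δx/x)² + (2·δa/a)²) = √(0.0480 + 0.00112) = 0.222, so δp = 2030.
Q = p + w − d: δQ = √(δp² + δw² + δd²) = √(4.14e+06 + 24300 + 2390) = 2040
Q = 10650.

10650 ± 2040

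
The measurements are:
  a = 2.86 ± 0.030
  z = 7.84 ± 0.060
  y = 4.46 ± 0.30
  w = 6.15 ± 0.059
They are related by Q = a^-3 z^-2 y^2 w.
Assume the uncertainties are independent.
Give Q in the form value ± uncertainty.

Q is a product of powers, so relative uncertainties combine in quadrature:
  (-3·δa/a)² = (-3×0.0105)² = 0.000990;  (-2·δz/z)² = (-2×0.00765)² = 0.000234;  (2·δy/y)² = (2×0.0673)² = 0.0181;  (1·δw/w)² = (1×0.00959)² = 9.2e-05
δQ/Q = √(0.0194) = 0.139
Q = 0.0851, so δQ = 0.139 × 0.0851 = 0.0119.

0.0851 ± 0.0119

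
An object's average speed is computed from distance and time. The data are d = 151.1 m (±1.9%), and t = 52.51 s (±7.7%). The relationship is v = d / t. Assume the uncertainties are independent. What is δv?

Products/powers → add relative errors in quadrature, weighted by exponent:
  (1·δd/d)² = (1×0.0190)² = 0.000361;  (-1·δt/t)² = (-1×0.0770)² = 0.00593
δv/v = √(0.00629) = 0.0793
v = 2.878 m/s, so δv = 0.0793 × 2.878 = 0.228 m/s.

0.228 m/s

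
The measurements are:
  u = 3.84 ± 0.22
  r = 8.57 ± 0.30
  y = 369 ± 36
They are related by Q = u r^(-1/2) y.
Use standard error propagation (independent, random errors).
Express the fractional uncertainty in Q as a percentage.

11.4%

Since Q is a product/quotient, work with relative uncertainties:
  (1·δu/u)² = (1×0.0573)² = 0.00328;  (−½·δr/r)² = (-0.5×0.0350)² = 0.000306;  (1·δy/y)² = (1×0.0976)² = 0.00952
δQ/Q = √(0.0131) = 0.114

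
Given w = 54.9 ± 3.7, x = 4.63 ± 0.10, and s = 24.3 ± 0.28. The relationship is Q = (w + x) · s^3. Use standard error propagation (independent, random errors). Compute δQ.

60800

Let u = w + x = 59.5. δu = √(δw² + δx²) = √(13.7 + 0.0100) = 3.70, so δu/u = 0.0622.
Q is then a monomial in u, s:
δQ/Q = √((δu/u)² + (3·δs/s)²) = √(0.00387 + 0.00119) = 0.0711
Q = 8.54e+05, so δQ = 0.0711 × 8.54e+05 = 60800.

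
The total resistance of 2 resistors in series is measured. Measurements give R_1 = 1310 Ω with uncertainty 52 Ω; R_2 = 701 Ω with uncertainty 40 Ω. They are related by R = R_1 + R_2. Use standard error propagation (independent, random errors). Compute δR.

65.6 Ω

Sums and differences: (δR)² = Σ (cᵢ δxᵢ)².
  (δR_1)² = 2700;  (δR_2)² = 1600
δR = √(4300) = 65.6 Ω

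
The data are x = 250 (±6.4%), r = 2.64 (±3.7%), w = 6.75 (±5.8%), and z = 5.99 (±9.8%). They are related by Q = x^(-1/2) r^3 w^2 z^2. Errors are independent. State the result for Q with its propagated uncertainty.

Since Q is a product/quotient, work with relative uncertainties:
  (−½·δx/x)² = (-0.5×0.0640)² = 0.00102;  (3·δr/r)² = (3×0.0370)² = 0.0123;  (2·δw/w)² = (2×0.0580)² = 0.0135;  (2·δz/z)² = (2×0.0980)² = 0.0384
δQ/Q = √(0.0652) = 0.255
Q = 1900, so δQ = 0.255 × 1900 = 486.

1900 ± 486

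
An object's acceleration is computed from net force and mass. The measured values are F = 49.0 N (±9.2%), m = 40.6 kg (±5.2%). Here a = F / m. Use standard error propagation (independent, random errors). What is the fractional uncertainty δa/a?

Relative error in a monomial: (δa/a)² = Σ (nᵢ · δxᵢ/xᵢ)².
  (1·δF/F)² = (1×0.0920)² = 0.00846;  (-1·δm/m)² = (-1×0.0520)² = 0.00270
δa/a = √(0.0112) = 0.106

0.106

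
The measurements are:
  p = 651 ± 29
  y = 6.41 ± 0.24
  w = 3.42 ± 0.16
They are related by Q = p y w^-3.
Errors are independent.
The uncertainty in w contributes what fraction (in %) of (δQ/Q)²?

85.3%

(δQ/Q)² = (1·δp/p)² + (1·δy/y)² + (-3·δw/w)²
  p term: (1×0.0445)² = 0.00198
  y term: (1×0.0374)² = 0.00140
  w term: (-3×0.0468)² = 0.0197
Total = 0.0231. Share from w = 0.0197/0.0231 = 0.853.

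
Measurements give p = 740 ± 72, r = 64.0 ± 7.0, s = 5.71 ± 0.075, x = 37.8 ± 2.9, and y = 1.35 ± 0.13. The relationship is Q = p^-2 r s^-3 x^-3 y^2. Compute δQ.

Products/powers → add relative errors in quadrature, weighted by exponent:
  (-2·δp/p)² = (-2×0.0973)² = 0.0379;  (1·δr/r)² = (1×0.109)² = 0.0120;  (-3·δs/s)² = (-3×0.0131)² = 0.00155;  (-3·δx/x)² = (-3×0.0767)² = 0.0530;  (2·δy/y)² = (2×0.0963)² = 0.0371
δQ/Q = √(0.141) = 0.376
Q = 2.12e-11, so δQ = 0.376 × 2.12e-11 = 7.97e-12.

7.97e-12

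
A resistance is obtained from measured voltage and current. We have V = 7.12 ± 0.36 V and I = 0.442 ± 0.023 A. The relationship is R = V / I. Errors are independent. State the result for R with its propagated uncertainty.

16.1 ± 1.17 Ω

Since R is a product/quotient, work with relative uncertainties:
  (1·δV/V)² = (1×0.0506)² = 0.00256;  (-1·δI/I)² = (-1×0.0520)² = 0.00271
δR/R = √(0.00526) = 0.0726
R = 16.1 Ω, so δR = 0.0726 × 16.1 = 1.17 Ω.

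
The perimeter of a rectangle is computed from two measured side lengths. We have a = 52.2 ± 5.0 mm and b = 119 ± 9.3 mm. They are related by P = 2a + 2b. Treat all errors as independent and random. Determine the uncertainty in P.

For a sum/difference, combine absolute errors in quadrature:
  (2·δa)² = 100;  (2·δb)² = 346
δP = √(446) = 21.1 mm

21.1 mm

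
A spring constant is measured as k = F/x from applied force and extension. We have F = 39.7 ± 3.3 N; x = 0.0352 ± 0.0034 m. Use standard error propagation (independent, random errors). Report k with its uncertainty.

1130 ± 144 N/m

k is a product of powers, so relative uncertainties combine in quadrature:
  (1·δF/F)² = (1×0.0831)² = 0.00691;  (-1·δx/x)² = (-1×0.0966)² = 0.00933
δk/k = √(0.0162) = 0.127
k = 1130 N/m, so δk = 0.127 × 1130 = 144 N/m.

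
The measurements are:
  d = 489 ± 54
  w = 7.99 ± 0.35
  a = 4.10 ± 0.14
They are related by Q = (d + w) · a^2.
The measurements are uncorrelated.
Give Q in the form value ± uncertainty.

8350 ± 1070

Let u = d + w = 497. δu = √(δd² + δw²) = √(2920 + 0.122) = 54.0, so δu/u = 0.109.
Q is then a monomial in u, a:
δQ/Q = √((δu/u)² + (2·δa/a)²) = √(0.0118 + 0.00466) = 0.128
Q = 8350, so δQ = 0.128 × 8350 = 1070.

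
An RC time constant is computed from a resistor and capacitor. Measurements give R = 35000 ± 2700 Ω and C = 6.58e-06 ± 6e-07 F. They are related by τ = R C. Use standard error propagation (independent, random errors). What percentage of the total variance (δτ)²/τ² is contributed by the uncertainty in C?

58.3%

(δτ/τ)² = (1·δR/R)² + (1·δC/C)²
  R term: (1×0.0771)² = 0.00595
  C term: (1×0.0912)² = 0.00831
Total = 0.0143. Share from C = 0.00831/0.0143 = 0.583.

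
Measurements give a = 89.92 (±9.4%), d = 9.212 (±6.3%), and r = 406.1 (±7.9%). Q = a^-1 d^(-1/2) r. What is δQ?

0.189

Since Q is a product/quotient, work with relative uncertainties:
  (-1·δa/a)² = (-1×0.0940)² = 0.00884;  (−½·δd/d)² = (-0.5×0.0630)² = 0.000992;  (1·δr/r)² = (1×0.0790)² = 0.00624
δQ/Q = √(0.0161) = 0.127
Q = 1.488, so δQ = 0.127 × 1.488 = 0.189.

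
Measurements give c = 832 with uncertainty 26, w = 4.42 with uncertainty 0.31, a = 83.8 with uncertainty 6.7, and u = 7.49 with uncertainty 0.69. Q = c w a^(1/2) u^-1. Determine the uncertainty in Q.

For a monomial Q ∝ c, w, a^(1/2), u^-1, fractional errors add in quadrature:
  (1·δc/c)² = (1×0.0312)² = 0.000977;  (1·δw/w)² = (1×0.0701)² = 0.00492;  (½·δa/a)² = (0.5×0.0800)² = 0.00160;  (-1·δu/u)² = (-1×0.0921)² = 0.00849
δQ/Q = √(0.0160) = 0.126
Q = 4490, so δQ = 0.126 × 4490 = 568.

568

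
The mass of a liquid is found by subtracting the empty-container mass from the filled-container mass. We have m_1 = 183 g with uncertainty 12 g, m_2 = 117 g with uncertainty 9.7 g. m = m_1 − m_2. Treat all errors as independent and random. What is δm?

For a sum/difference, combine absolute errors in quadrature:
  (δm_1)² = 144;  (δm_2)² = 94.1
δm = √(238) = 15.4 g

15.4 g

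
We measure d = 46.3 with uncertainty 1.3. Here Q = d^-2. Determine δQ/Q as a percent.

5.62%

Q ∝ d^-2, so δQ/Q = |-2| · δd/d = 2 × 0.0281 = 0.0562.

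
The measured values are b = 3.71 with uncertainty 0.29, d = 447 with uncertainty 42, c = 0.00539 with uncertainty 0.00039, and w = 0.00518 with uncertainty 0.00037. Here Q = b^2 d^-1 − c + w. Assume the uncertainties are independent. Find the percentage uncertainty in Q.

18.4%

Let p = b^2·d^-1 = 0.0308. δp/p = √((2·δb/b)² + (-1·δd/d)²) = √(0.0244 + 0.00883) = 0.182, so δp = 0.00562.
Q = p − c + w: δQ = √(δp² + δc² + δw²) = √(3.15e-05 + 1.52e-07 + 1.37e-07) = 0.00564
Q = 0.0306, so δQ/Q = 0.00564/0.0306 = 0.184.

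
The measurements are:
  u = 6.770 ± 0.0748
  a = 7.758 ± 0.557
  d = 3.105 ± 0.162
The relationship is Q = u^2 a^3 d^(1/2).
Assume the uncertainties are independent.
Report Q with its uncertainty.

37710 ± 8220

Each factor contributes (exponent × relative error)² to (δQ/Q)²:
  (2·δu/u)² = (2×0.0110)² = 0.000488;  (3·δa/a)² = (3×0.0718)² = 0.0464;  (½·δd/d)² = (0.5×0.0522)² = 0.000681
δQ/Q = √(0.0476) = 0.218
Q = 37710, so δQ = 0.218 × 37710 = 8220.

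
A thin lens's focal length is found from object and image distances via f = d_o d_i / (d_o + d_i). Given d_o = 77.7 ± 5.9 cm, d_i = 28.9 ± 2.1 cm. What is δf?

1.20 cm

∂f/∂d_o = (d_i/(d_o+d_i))² = 0.0735;  ∂f/∂d_i = (d_o/(d_o+d_i))² = 0.531
δf = √((∂f/∂d_o · δd_o)² + (∂f/∂d_i · δd_i)²) = √(0.188 + 1.24) = 1.20 cm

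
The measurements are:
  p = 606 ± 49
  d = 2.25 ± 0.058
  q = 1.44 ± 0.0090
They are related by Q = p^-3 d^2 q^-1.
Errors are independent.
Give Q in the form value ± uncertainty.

(1.58 ± 0.392) × 10^-8

Each factor contributes (exponent × relative error)² to (δQ/Q)²:
  (-3·δp/p)² = (-3×0.0809)² = 0.0588;  (2·δd/d)² = (2×0.0258)² = 0.00266;  (-1·δq/q)² = (-1×0.00625)² = 3.91e-05
δQ/Q = √(0.0615) = 0.248
Q = 1.58e-08, so δQ = 0.248 × 1.58e-08 = 3.92e-09.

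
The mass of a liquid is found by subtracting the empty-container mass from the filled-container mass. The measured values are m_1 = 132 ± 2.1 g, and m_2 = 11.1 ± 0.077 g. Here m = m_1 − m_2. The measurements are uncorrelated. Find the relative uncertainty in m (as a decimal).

0.0174

Each term contributes (cᵢ δxᵢ)² to (δm)²:
  (δm_1)² = 4.41;  (δm_2)² = 0.00593
δm = √(4.42) = 2.10 g
m = 121 g, so δm/m = 2.10/121 = 0.0174.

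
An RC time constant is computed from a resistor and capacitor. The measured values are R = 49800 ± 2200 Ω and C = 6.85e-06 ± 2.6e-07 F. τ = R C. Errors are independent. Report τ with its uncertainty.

0.341 ± 0.0199 s

τ is a product of powers, so relative uncertainties combine in quadrature:
  (1·δR/R)² = (1×0.0442)² = 0.00195;  (1·δC/C)² = (1×0.0380)² = 0.00144
δτ/τ = √(0.00339) = 0.0582
τ = 0.341 s, so δτ = 0.0582 × 0.341 = 0.0199 s.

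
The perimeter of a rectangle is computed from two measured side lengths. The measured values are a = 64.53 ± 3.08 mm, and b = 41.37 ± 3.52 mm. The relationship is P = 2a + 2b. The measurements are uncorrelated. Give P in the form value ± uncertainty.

211.8 ± 9.35 mm

P is a linear combination, so absolute uncertainties add in quadrature:
  (2·δa)² = 37.9;  (2·δb)² = 49.6
δP = √(87.5) = 9.35 mm
P = 211.8 mm.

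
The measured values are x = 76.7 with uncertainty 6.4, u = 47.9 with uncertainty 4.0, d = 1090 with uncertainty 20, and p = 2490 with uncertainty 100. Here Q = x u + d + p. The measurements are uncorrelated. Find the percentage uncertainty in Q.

6.14%

Let w = x·u = 3670. δw/w = √((1·δx/x)² + (1·δu/u)²) = √(0.00696 + 0.00697) = 0.118, so δw = 434.
Q = w + d + p: δQ = √(δw² + δd² + δp²) = √(1.88e+05 + 400 + 10000) = 446
Q = 7250, so δQ/Q = 446/7250 = 0.0614.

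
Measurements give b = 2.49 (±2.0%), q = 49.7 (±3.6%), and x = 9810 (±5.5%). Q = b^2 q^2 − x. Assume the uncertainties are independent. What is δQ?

Let p = b^2·q^2 = 15300. δp/p = √((2·δb/b)² + (2·δq/q)²) = √(0.00160 + 0.00518) = 0.0824, so δp = 1260.
Q = p − x: δQ = √(δp² + δx²) = √(1.59e+06 + 2.91e+05) = 1370

1370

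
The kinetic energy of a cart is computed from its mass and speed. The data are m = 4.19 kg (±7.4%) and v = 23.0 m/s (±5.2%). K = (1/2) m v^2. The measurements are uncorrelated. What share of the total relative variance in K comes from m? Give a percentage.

(δK/K)² = (1·δm/m)² + (2·δv/v)²
  m term: (1×0.0740)² = 0.00548
  v term: (2×0.0520)² = 0.0108
Total = 0.0163. Share from m = 0.00548/0.0163 = 0.336.

33.6%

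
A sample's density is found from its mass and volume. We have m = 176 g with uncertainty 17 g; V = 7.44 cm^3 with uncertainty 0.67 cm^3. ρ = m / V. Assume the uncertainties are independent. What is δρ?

3.12 g/cm^3

Since ρ is a product/quotient, work with relative uncertainties:
  (1·δm/m)² = (1×0.0966)² = 0.00933;  (-1·δV/V)² = (-1×0.0901)² = 0.00811
δρ/ρ = √(0.0174) = 0.132
ρ = 23.7 g/cm^3, so δρ = 0.132 × 23.7 = 3.12 g/cm^3.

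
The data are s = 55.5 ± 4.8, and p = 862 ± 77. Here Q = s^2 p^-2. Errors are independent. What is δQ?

Relative error in a monomial: (δQ/Q)² = Σ (nᵢ · δxᵢ/xᵢ)².
  (2·δs/s)² = (2×0.0865)² = 0.0299;  (-2·δp/p)² = (-2×0.0893)² = 0.0319
δQ/Q = √(0.0618) = 0.249
Q = 0.00415, so δQ = 0.249 × 0.00415 = 0.00103.

0.00103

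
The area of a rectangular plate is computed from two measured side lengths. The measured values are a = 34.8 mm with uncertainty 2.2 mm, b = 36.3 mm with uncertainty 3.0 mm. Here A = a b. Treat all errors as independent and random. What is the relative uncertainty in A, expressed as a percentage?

10.4%

Since A is a product/quotient, work with relative uncertainties:
  (1·δa/a)² = (1×0.0632)² = 0.00400;  (1·δb/b)² = (1×0.0826)² = 0.00683
δA/A = √(0.0108) = 0.104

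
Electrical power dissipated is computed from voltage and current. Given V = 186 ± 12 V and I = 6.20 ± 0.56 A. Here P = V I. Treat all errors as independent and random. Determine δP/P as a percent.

Each factor contributes (exponent × relative error)² to (δP/P)²:
  (1·δV/V)² = (1×0.0645)² = 0.00416;  (1·δI/I)² = (1×0.0903)² = 0.00816
δP/P = √(0.0123) = 0.111

11.1%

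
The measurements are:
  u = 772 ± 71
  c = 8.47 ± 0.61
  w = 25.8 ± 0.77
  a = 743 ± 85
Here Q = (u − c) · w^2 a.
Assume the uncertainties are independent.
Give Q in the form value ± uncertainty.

(3.78 ± 0.601) × 10^8

Let h = u − c = 764. δh = √(δu² + δc²) = √(5040 + 0.372) = 71.0, so δh/h = 0.0930.
Q is then a monomial in h, w, a:
δQ/Q = √((δh/h)² + (2·δw/w)² + (1·δa/a)²) = √(0.00865 + 0.00356 + 0.0131) = 0.159
Q = 3.78e+08, so δQ = 0.159 × 3.78e+08 = 6.01e+07.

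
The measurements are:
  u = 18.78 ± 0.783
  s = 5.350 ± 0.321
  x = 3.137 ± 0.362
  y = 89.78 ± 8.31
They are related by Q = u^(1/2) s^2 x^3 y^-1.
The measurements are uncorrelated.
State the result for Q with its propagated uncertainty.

Relative error in a monomial: (δQ/Q)² = Σ (nᵢ · δxᵢ/xᵢ)².
  (½·δu/u)² = (0.5×0.0417)² = 0.000435;  (2·δs/s)² = (2×0.0600)² = 0.0144;  (3·δx/x)² = (3×0.115)² = 0.120;  (-1·δy/y)² = (-1×0.0926)² = 0.00857
δQ/Q = √(0.143) = 0.378
Q = 42.65, so δQ = 0.378 × 42.65 = 16.1.

42.65 ± 16.1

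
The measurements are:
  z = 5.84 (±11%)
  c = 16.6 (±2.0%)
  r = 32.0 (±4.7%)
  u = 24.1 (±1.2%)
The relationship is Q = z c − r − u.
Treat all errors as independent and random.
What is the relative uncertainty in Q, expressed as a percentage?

Let p = z·c = 96.9. δp/p = √((1·δz/z)² + (1·δc/c)²) = √(0.0121 + 0.000400) = 0.112, so δp = 10.8.
Q = p − r − u: δQ = √(δp² + δr² + δu²) = √(117 + 2.26 + 0.0836) = 10.9
Q = 40.8, so δQ/Q = 10.9/40.8 = 0.268.

26.8%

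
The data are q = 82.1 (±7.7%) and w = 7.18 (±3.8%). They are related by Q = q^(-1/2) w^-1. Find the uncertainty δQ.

For a monomial Q ∝ q^(-1/2), w^-1, fractional errors add in quadrature:
  (−½·δq/q)² = (-0.5×0.0770)² = 0.00148;  (-1·δw/w)² = (-1×0.0380)² = 0.00144
δQ/Q = √(0.00293) = 0.0541
Q = 0.0154, so δQ = 0.0541 × 0.0154 = 0.000831.

0.000831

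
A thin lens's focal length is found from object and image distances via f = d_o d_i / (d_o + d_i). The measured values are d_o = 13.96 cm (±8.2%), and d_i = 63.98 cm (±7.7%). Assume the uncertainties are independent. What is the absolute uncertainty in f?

0.787 cm

∂f/∂d_o = (d_i/(d_o+d_i))² = 0.674;  ∂f/∂d_i = (d_o/(d_o+d_i))² = 0.0321
δf = √((∂f/∂d_o · δd_o)² + (∂f/∂d_i · δd_i)²) = √(0.595 + 0.0250) = 0.787 cm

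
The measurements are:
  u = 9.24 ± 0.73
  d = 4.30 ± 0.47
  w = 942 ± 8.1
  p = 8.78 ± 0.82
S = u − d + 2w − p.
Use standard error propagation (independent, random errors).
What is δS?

Each term contributes (cᵢ δxᵢ)² to (δS)²:
  (δu)² = 0.533;  (δd)² = 0.221;  (2·δw)² = 262;  (δp)² = 0.672
δS = √(264) = 16.2

16.2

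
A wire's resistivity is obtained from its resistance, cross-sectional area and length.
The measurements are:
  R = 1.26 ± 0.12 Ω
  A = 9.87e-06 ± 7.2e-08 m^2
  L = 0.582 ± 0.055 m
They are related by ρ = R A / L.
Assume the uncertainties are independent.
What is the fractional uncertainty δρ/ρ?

0.134

Products/powers → add relative errors in quadrature, weighted by exponent:
  (1·δR/R)² = (1×0.0952)² = 0.00907;  (1·δA/A)² = (1×0.00729)² = 5.32e-05;  (-1·δL/L)² = (-1×0.0945)² = 0.00893
δρ/ρ = √(0.0181) = 0.134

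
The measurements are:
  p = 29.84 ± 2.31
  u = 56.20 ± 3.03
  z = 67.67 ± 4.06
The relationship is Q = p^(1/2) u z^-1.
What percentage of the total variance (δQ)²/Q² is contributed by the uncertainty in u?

(δQ/Q)² = (½·δp/p)² + (1·δu/u)² + (-1·δz/z)²
  p term: (0.5×0.0774)² = 0.00150
  u term: (1×0.0539)² = 0.00291
  z term: (-1×0.0600)² = 0.00360
Total = 0.00800. Share from u = 0.00291/0.00800 = 0.363.

36.3%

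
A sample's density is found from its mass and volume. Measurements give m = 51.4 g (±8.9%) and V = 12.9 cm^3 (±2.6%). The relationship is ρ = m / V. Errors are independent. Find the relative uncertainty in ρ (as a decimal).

Each factor contributes (exponent × relative error)² to (δρ/ρ)²:
  (1·δm/m)² = (1×0.0890)² = 0.00792;  (-1·δV/V)² = (-1×0.0260)² = 0.000676
δρ/ρ = √(0.00860) = 0.0927

0.0927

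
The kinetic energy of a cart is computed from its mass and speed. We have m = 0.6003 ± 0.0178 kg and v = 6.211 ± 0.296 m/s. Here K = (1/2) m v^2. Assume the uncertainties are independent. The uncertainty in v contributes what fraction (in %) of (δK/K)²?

(δK/K)² = (1·δm/m)² + (2·δv/v)²
  m term: (1×0.0297)² = 0.000879
  v term: (2×0.0477)² = 0.00908
Total = 0.00996. Share from v = 0.00908/0.00996 = 0.912.

91.2%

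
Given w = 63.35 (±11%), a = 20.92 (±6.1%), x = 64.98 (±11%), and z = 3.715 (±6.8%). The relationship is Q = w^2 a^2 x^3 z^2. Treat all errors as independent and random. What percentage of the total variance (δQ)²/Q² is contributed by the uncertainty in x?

57.1%

(δQ/Q)² = (2·δw/w)² + (2·δa/a)² + (3·δx/x)² + (2·δz/z)²
  w term: (2×0.110)² = 0.0484
  a term: (2×0.0610)² = 0.0149
  x term: (3×0.110)² = 0.109
  z term: (2×0.0680)² = 0.0185
Total = 0.191. Share from x = 0.109/0.191 = 0.571.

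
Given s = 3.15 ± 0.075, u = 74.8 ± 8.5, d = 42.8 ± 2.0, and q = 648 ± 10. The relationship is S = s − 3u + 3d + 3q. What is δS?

39.8

For a sum/difference, combine absolute errors in quadrature:
  (δs)² = 0.00562;  (3·δu)² = 650;  (3·δd)² = 36.0;  (3·δq)² = 900
δS = √(1590) = 39.8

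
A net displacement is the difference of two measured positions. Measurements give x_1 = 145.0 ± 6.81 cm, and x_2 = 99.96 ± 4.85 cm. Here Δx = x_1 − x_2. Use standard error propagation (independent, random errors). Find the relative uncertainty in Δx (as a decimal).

0.186

Δx is a linear combination, so absolute uncertainties add in quadrature:
  (δx_1)² = 46.4;  (δx_2)² = 23.5
δΔx = √(69.9) = 8.36 cm
Δx = 45.04 cm, so δΔx/Δx = 8.36/45.04 = 0.186.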